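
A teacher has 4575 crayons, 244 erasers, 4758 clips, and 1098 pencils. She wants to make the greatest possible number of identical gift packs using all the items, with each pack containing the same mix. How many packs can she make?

The pack count must divide each quantity, so the greatest is gcd(4575, 244, 4758, 1098).
4575 = 3 × 5^2 × 61
244 = 2^2 × 61
4758 = 2 × 3 × 13 × 61
1098 = 2 × 3^2 × 61
gcd(4575, 244, 4758, 1098) = 61.

61 packs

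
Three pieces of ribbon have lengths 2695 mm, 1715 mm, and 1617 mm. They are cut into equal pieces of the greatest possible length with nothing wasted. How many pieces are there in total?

Piece length = gcd(2695, 1715, 1617).
2695 = 5 × 7^2 × 11
1715 = 5 × 7^3
1617 = 3 × 7^2 × 11
gcd(2695, 1715, 1617) = 7^2 = 49.
Total pieces = 2695/49 + 1715/49 + 1617/49 = 55 + 35 + 33 = 123.

123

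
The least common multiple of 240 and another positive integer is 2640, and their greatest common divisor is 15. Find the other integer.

gcd × lcm = product of the two integers, so the other integer is (15 × 2640) / 240 = 165.

165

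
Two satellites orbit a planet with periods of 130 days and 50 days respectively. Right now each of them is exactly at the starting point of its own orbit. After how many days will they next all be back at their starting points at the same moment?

We need the least common multiple of the intervals.
130 = 2 × 5 × 13
50 = 2 × 5^2
LCM(130, 50) = 2 × 5^2 × 13 = 650.

650 days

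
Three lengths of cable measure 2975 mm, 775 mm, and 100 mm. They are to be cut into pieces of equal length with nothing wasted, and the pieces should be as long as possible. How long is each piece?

Each piece length must divide every original length, so the longest possible is gcd(2975, 775, 100).
2975 = 5^2 × 7 × 17
775 = 5^2 × 31
100 = 2^2 × 5^2
gcd(2975, 775, 100) = 5^2 = 25.

25 mm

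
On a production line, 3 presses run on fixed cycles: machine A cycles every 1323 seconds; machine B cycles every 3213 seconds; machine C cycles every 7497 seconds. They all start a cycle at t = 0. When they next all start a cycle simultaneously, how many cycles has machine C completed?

The first common completion time is the LCM of the periods.
1323 = 3^3 × 7^2
3213 = 3^3 × 7 × 17
7497 = 3^2 × 7^2 × 17
LCM(1323, 3213, 7497) = 3^3 × 7^2 × 17 = 22491.
Cycles for period 7497: 22491 / 7497 = 3.

3 cycles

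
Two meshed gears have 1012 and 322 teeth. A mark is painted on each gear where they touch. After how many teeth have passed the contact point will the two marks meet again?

We need the least common multiple of the intervals.
1012 = 2^2 × 11 × 23
322 = 2 × 7 × 23
LCM(1012, 322) = 2^2 × 7 × 11 × 23 = 7084.

7084 teeth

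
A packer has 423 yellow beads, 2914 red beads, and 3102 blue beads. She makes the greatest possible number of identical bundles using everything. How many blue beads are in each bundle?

Number of bundles = gcd(423, 2914, 3102).
423 = 3^2 × 47
2914 = 2 × 31 × 47
3102 = 2 × 3 × 11 × 47
gcd(423, 2914, 3102) = 47.
blue beads per bundle = 3102 / 47 = 66.

66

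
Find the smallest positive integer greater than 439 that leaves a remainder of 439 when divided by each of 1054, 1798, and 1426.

703457

N − 439 must be a common multiple of 1054, 1798, and 1426.
1054 = 2 × 17 × 31
1798 = 2 × 29 × 31
1426 = 2 × 23 × 31
LCM(1054, 1798, 1426) = 2 × 17 × 23 × 29 × 31 = 703018.
Smallest N > 439 is LCM + 439 = 703018 + 439 = 703457.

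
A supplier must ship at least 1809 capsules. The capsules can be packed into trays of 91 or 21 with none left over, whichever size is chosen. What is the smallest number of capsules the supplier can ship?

1911

The number of capsules must be a common multiple of 91 and 21, so a multiple of their LCM.
91 = 7 × 13
21 = 3 × 7
LCM(91, 21) = 3 × 7 × 13 = 273.
Smallest multiple of 273 that is ≥ 1809: ⌈1809/273⌉ × 273 = 7 × 273 = 1911.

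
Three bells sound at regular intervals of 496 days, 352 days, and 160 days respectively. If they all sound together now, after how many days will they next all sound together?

The first simultaneous occurrence is after LCM of the individual periods.
496 = 2^4 × 31
352 = 2^5 × 11
160 = 2^5 × 5
LCM(496, 352, 160) = 2^5 × 5 × 11 × 31 = 54560.

54560 days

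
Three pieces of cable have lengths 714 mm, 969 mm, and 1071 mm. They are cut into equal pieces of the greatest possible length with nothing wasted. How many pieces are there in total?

Piece length = gcd(714, 969, 1071).
714 = 2 × 3 × 7 × 17
969 = 3 × 17 × 19
1071 = 3^2 × 7 × 17
gcd(714, 969, 1071) = 3 × 17 = 51.
Total pieces = 714/51 + 969/51 + 1071/51 = 14 + 19 + 21 = 54.

54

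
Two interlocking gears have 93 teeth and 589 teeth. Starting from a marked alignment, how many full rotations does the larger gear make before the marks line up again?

3 rotations

The first common completion time is the LCM of the periods.
93 = 3 × 31
589 = 19 × 31
LCM(93, 589) = 3 × 19 × 31 = 1767.
Rotations for period 589: 1767 / 589 = 3.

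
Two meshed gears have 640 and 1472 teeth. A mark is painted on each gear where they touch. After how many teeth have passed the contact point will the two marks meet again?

The first simultaneous occurrence is after LCM of the individual periods.
640 = 2^7 × 5
1472 = 2^6 × 23
LCM(640, 1472) = 2^7 × 5 × 23 = 14720.

14720 teeth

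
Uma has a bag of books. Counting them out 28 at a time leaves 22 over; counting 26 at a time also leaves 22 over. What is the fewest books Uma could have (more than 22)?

386

N − 22 must be a common multiple of 28 and 26.
28 = 2^2 × 7
26 = 2 × 13
LCM(28, 26) = 2^2 × 7 × 13 = 364.
Smallest N > 22 is LCM + 22 = 364 + 22 = 386.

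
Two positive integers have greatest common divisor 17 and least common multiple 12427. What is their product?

211259

For any two positive integers, gcd × lcm = product = 17 × 12427 = 211259.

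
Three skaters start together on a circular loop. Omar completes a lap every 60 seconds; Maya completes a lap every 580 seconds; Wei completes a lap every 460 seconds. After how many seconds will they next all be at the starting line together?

40020 seconds

We need the least common multiple of the intervals.
60 = 2^2 × 3 × 5
580 = 2^2 × 5 × 29
460 = 2^2 × 5 × 23
LCM(60, 580, 460) = 2^2 × 3 × 5 × 23 × 29 = 40020.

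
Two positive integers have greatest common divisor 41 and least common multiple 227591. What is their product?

For any two positive integers, gcd × lcm = product = 41 × 227591 = 9331231.

9331231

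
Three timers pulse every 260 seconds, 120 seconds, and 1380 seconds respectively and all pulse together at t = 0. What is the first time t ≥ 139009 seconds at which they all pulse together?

143520 seconds

Joint pulses occur at multiples of LCM(260, 120, 1380).
260 = 2^2 × 5 × 13
120 = 2^3 × 3 × 5
1380 = 2^2 × 3 × 5 × 23
LCM(260, 120, 1380) = 2^3 × 3 × 5 × 13 × 23 = 35880.
Smallest multiple of 35880 that is ≥ 139009: ⌈139009/35880⌉ × 35880 = 4 × 35880 = 143520.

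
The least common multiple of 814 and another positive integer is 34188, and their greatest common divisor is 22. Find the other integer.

924

gcd × lcm = product of the two integers, so the other integer is (22 × 34188) / 814 = 924.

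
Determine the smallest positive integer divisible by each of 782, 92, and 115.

7820

782 = 2 × 17 × 23
92 = 2^2 × 23
115 = 5 × 23
LCM(782, 92, 115) = 2^2 × 5 × 17 × 23 = 7820.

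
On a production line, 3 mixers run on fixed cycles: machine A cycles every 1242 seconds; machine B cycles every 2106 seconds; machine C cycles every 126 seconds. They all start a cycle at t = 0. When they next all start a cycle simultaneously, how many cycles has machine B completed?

All finish a whole number of cycles simultaneously at t = LCM of the periods.
1242 = 2 × 3^3 × 23
2106 = 2 × 3^4 × 13
126 = 2 × 3^2 × 7
LCM(1242, 2106, 126) = 2 × 3^4 × 7 × 13 × 23 = 339066.
Cycles for period 2106: 339066 / 2106 = 161.

161 cycles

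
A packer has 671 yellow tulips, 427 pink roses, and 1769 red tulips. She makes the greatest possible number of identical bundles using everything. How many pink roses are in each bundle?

7

Number of bundles = gcd(671, 427, 1769).
671 = 11 × 61
427 = 7 × 61
1769 = 29 × 61
gcd(671, 427, 1769) = 61.
pink roses per bundle = 427 / 61 = 7.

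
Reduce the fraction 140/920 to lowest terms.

7/46

140 = 2^2 × 5 × 7
920 = 2^3 × 5 × 23
gcd(140, 920) = 2^2 × 5 = 20.
Divide numerator and denominator by 20: 140/920 = 7/46.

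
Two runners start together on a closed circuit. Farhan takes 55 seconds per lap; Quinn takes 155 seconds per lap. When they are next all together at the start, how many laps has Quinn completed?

The first common completion time is the LCM of the periods.
55 = 5 × 11
155 = 5 × 31
LCM(55, 155) = 5 × 11 × 31 = 1705.
Laps for period 155: 1705 / 155 = 11.

11 laps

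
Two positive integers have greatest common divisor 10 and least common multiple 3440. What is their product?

34400

For any two positive integers, gcd × lcm = product = 10 × 3440 = 34400.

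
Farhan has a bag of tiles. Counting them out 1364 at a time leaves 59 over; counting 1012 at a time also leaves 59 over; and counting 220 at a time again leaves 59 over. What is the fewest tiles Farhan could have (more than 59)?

156919

N − 59 must be a common multiple of 1364, 1012, and 220.
1364 = 2^2 × 11 × 31
1012 = 2^2 × 11 × 23
220 = 2^2 × 5 × 11
LCM(1364, 1012, 220) = 2^2 × 5 × 11 × 23 × 31 = 156860.
Smallest N > 59 is LCM + 59 = 156860 + 59 = 156919.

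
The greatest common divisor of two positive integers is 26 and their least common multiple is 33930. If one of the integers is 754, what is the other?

For two integers, gcd × lcm = product, so the other is (26 × 33930) / 754 = 882180 / 754 = 1170.

1170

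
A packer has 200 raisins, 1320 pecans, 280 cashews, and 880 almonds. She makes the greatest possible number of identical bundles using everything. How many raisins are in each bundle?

5

Number of bundles = gcd(200, 1320, 280, 880).
200 = 2^3 × 5^2
1320 = 2^3 × 3 × 5 × 11
280 = 2^3 × 5 × 7
880 = 2^4 × 5 × 11
gcd(200, 1320, 280, 880) = 2^3 × 5 = 40.
raisins per bundle = 200 / 40 = 5.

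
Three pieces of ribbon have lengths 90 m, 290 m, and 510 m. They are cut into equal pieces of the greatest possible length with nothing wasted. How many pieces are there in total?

89

Piece length = gcd(90, 290, 510).
90 = 2 × 3^2 × 5
290 = 2 × 5 × 29
510 = 2 × 3 × 5 × 17
gcd(90, 290, 510) = 2 × 5 = 10.
Total pieces = 90/10 + 290/10 + 510/10 = 9 + 29 + 51 = 89.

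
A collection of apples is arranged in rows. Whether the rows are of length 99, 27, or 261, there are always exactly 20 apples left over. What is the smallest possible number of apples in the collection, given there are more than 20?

8633

N − 20 must be a common multiple of 99, 27, and 261.
99 = 3^2 × 11
27 = 3^3
261 = 3^2 × 29
LCM(99, 27, 261) = 3^3 × 11 × 29 = 8613.
Smallest N > 20 is LCM + 20 = 8613 + 20 = 8633.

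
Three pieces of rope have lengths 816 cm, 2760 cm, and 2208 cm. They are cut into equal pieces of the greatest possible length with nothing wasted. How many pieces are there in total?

241

Piece length = gcd(816, 2760, 2208).
816 = 2^4 × 3 × 17
2760 = 2^3 × 3 × 5 × 23
2208 = 2^5 × 3 × 23
gcd(816, 2760, 2208) = 2^3 × 3 = 24.
Total pieces = 816/24 + 2760/24 + 2208/24 = 34 + 115 + 92 = 241.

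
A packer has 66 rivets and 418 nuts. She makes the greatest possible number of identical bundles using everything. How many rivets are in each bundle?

Number of bundles = gcd(66, 418).
66 = 2 × 3 × 11
418 = 2 × 11 × 19
gcd(66, 418) = 2 × 11 = 22.
rivets per bundle = 66 / 22 = 3.

3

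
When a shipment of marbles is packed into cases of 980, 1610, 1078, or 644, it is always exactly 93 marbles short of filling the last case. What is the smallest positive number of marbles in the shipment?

247847

Being 93 short of a full case of size k means N ≡ −93 (mod k), i.e. N + 93 is a multiple of each size.
980 = 2^2 × 5 × 7^2
1610 = 2 × 5 × 7 × 23
1078 = 2 × 7^2 × 11
644 = 2^2 × 7 × 23
LCM(980, 1610, 1078, 644) = 2^2 × 5 × 7^2 × 11 × 23 = 247940.
Smallest positive N is 247940 − 93 = 247847.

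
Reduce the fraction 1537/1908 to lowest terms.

29/36

1537 = 29 × 53
1908 = 2^2 × 3^2 × 53
gcd(1537, 1908) = 53.
Divide numerator and denominator by 53: 1537/1908 = 29/36.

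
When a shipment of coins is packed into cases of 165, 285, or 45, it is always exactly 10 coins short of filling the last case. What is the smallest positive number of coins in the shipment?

Being 10 short of a full case of size k means N ≡ −10 (mod k), i.e. N + 10 is a multiple of each size.
165 = 3 × 5 × 11
285 = 3 × 5 × 19
45 = 3^2 × 5
LCM(165, 285, 45) = 3^2 × 5 × 11 × 19 = 9405.
Smallest positive N is 9405 − 10 = 9395.

9395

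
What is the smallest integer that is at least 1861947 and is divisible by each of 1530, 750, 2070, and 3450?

The integer must be a common multiple of 1530, 750, 2070, and 3450, so a multiple of their LCM.
1530 = 2 × 3^2 × 5 × 17
750 = 2 × 3 × 5^3
2070 = 2 × 3^2 × 5 × 23
3450 = 2 × 3 × 5^2 × 23
LCM(1530, 750, 2070, 3450) = 2 × 3^2 × 5^3 × 17 × 23 = 879750.
Smallest multiple of 879750 that is ≥ 1861947: ⌈1861947/879750⌉ × 879750 = 3 × 879750 = 2639250.

2639250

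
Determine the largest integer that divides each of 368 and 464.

368 = 2^4 × 23
464 = 2^4 × 29
gcd(368, 464) = 2^4 = 16.

16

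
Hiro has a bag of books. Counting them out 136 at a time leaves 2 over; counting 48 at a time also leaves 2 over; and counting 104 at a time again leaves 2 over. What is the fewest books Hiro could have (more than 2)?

10610

N − 2 must be a common multiple of 136, 48, and 104.
136 = 2^3 × 17
48 = 2^4 × 3
104 = 2^3 × 13
LCM(136, 48, 104) = 2^4 × 3 × 13 × 17 = 10608.
Smallest N > 2 is LCM + 2 = 10608 + 2 = 10610.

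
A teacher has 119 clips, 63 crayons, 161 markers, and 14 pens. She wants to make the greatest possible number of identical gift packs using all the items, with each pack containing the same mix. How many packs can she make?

7 packs

The pack count must divide each quantity, so the greatest is gcd(119, 63, 161, 14).
119 = 7 × 17
63 = 3^2 × 7
161 = 7 × 23
14 = 2 × 7
gcd(119, 63, 161, 14) = 7.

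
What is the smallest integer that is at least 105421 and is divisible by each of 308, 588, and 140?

129360

The integer must be a common multiple of 308, 588, and 140, so a multiple of their LCM.
308 = 2^2 × 7 × 11
588 = 2^2 × 3 × 7^2
140 = 2^2 × 5 × 7
LCM(308, 588, 140) = 2^2 × 3 × 5 × 7^2 × 11 = 32340.
Smallest multiple of 32340 that is ≥ 105421: ⌈105421/32340⌉ × 32340 = 4 × 32340 = 129360.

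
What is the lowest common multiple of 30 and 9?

30 = 2 × 3 × 5
9 = 3^2
LCM(30, 9) = 2 × 3^2 × 5 = 90.

90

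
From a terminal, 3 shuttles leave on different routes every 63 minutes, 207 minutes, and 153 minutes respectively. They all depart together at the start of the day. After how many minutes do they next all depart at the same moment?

They coincide at every common multiple of the periods; the first is the LCM.
63 = 3^2 × 7
207 = 3^2 × 23
153 = 3^2 × 17
LCM(63, 207, 153) = 3^2 × 7 × 17 × 23 = 24633.

24633 minutes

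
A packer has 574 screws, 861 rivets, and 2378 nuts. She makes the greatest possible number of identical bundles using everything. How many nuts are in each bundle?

58

Number of bundles = gcd(574, 861, 2378).
574 = 2 × 7 × 41
861 = 3 × 7 × 41
2378 = 2 × 29 × 41
gcd(574, 861, 2378) = 41.
nuts per bundle = 2378 / 41 = 58.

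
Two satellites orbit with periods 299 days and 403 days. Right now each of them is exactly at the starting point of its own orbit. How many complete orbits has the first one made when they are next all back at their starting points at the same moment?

They are all back at their starting positions together after one LCM of the periods.
299 = 13 × 23
403 = 13 × 31
LCM(299, 403) = 13 × 23 × 31 = 9269.
Orbits for period 299: 9269 / 299 = 31.

31 orbits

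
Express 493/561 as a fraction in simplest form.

29/33

493 = 17 × 29
561 = 3 × 11 × 17
gcd(493, 561) = 17.
Divide numerator and denominator by 17: 493/561 = 29/33.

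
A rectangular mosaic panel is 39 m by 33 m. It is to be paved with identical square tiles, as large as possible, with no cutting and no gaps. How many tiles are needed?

Tile side = gcd(39, 33).
39 = 3 × 13
33 = 3 × 11
gcd(39, 33) = 3.
Tiles: (39/3) × (33/3) = 13 × 11 = 143.

143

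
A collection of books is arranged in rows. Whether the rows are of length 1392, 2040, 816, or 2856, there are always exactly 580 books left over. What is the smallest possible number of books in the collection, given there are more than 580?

N − 580 must be a common multiple of 1392, 2040, 816, and 2856.
1392 = 2^4 × 3 × 29
2040 = 2^3 × 3 × 5 × 17
816 = 2^4 × 3 × 17
2856 = 2^3 × 3 × 7 × 17
LCM(1392, 2040, 816, 2856) = 2^4 × 3 × 5 × 7 × 17 × 29 = 828240.
Smallest N > 580 is LCM + 580 = 828240 + 580 = 828820.

828820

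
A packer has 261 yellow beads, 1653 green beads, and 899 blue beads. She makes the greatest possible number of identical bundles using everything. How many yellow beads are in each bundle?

9

Number of bundles = gcd(261, 1653, 899).
261 = 3^2 × 29
1653 = 3 × 19 × 29
899 = 29 × 31
gcd(261, 1653, 899) = 29.
yellow beads per bundle = 261 / 29 = 9.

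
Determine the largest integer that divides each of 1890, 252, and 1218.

42

1890 = 2 × 3^3 × 5 × 7
252 = 2^2 × 3^2 × 7
1218 = 2 × 3 × 7 × 29
gcd(1890, 252, 1218) = 2 × 3 × 7 = 42.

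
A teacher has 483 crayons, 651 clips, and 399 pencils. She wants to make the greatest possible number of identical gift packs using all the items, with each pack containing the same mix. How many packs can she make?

The pack count must divide each quantity, so the greatest is gcd(483, 651, 399).
483 = 3 × 7 × 23
651 = 3 × 7 × 31
399 = 3 × 7 × 19
gcd(483, 651, 399) = 3 × 7 = 21.

21 packs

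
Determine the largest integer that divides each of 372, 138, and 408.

372 = 2^2 × 3 × 31
138 = 2 × 3 × 23
408 = 2^3 × 3 × 17
gcd(372, 138, 408) = 2 × 3 = 6.

6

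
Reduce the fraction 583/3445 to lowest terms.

11/65

583 = 11 × 53
3445 = 5 × 13 × 53
gcd(583, 3445) = 53.
Divide numerator and denominator by 53: 583/3445 = 11/65.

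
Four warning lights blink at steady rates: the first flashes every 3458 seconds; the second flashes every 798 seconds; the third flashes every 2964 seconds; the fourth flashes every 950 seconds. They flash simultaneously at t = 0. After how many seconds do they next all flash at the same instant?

518700 seconds

They coincide at every common multiple of the periods; the first is the LCM.
3458 = 2 × 7 × 13 × 19
798 = 2 × 3 × 7 × 19
2964 = 2^2 × 3 × 13 × 19
950 = 2 × 5^2 × 19
LCM(3458, 798, 2964, 950) = 2^2 × 3 × 5^2 × 7 × 13 × 19 = 518700.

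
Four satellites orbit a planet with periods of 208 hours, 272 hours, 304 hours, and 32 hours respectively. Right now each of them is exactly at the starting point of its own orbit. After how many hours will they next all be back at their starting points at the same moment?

They coincide at every common multiple of the periods; the first is the LCM.
208 = 2^4 × 13
272 = 2^4 × 17
304 = 2^4 × 19
32 = 2^5
LCM(208, 272, 304, 32) = 2^5 × 13 × 17 × 19 = 134368.

134368 hours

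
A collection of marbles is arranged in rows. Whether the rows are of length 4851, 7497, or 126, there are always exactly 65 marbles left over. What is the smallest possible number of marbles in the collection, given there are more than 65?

N − 65 must be a common multiple of 4851, 7497, and 126.
4851 = 3^2 × 7^2 × 11
7497 = 3^2 × 7^2 × 17
126 = 2 × 3^2 × 7
LCM(4851, 7497, 126) = 2 × 3^2 × 7^2 × 11 × 17 = 164934.
Smallest N > 65 is LCM + 65 = 164934 + 65 = 164999.

164999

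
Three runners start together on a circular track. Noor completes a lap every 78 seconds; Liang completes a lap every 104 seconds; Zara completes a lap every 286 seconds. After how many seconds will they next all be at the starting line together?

They coincide at every common multiple of the periods; the first is the LCM.
78 = 2 × 3 × 13
104 = 2^3 × 13
286 = 2 × 11 × 13
LCM(78, 104, 286) = 2^3 × 3 × 11 × 13 = 3432.

3432 seconds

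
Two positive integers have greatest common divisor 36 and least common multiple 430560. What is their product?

For any two positive integers, gcd × lcm = product = 36 × 430560 = 15500160.

15500160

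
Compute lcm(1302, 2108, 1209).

1302 = 2 × 3 × 7 × 31
2108 = 2^2 × 17 × 31
1209 = 3 × 13 × 31
LCM(1302, 2108, 1209) = 2^2 × 3 × 7 × 13 × 17 × 31 = 575484.

575484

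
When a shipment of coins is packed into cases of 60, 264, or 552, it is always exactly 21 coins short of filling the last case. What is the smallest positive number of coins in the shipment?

30339

Being 21 short of a full case of size k means N ≡ −21 (mod k), i.e. N + 21 is a multiple of each size.
60 = 2^2 × 3 × 5
264 = 2^3 × 3 × 11
552 = 2^3 × 3 × 23
LCM(60, 264, 552) = 2^3 × 3 × 5 × 11 × 23 = 30360.
Smallest positive N is 30360 − 21 = 30339.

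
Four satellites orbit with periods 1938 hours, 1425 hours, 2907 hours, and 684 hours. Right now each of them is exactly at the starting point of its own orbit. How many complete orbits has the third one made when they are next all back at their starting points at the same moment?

The first common completion time is the LCM of the periods.
1938 = 2 × 3 × 17 × 19
1425 = 3 × 5^2 × 19
2907 = 3^2 × 17 × 19
684 = 2^2 × 3^2 × 19
LCM(1938, 1425, 2907, 684) = 2^2 × 3^2 × 5^2 × 17 × 19 = 290700.
Orbits for period 2907: 290700 / 2907 = 100.

100 orbits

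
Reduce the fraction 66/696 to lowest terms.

11/116

66 = 2 × 3 × 11
696 = 2^3 × 3 × 29
gcd(66, 696) = 2 × 3 = 6.
Divide numerator and denominator by 6: 66/696 = 11/116.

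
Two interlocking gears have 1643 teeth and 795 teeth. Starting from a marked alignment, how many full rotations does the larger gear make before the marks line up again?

They are all back at their starting positions together after one LCM of the periods.
1643 = 31 × 53
795 = 3 × 5 × 53
LCM(1643, 795) = 3 × 5 × 31 × 53 = 24645.
Rotations for period 1643: 24645 / 1643 = 15.

15 rotations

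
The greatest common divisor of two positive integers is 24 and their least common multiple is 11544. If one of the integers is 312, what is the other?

888

For two integers, gcd × lcm = product, so the other is (24 × 11544) / 312 = 277056 / 312 = 888.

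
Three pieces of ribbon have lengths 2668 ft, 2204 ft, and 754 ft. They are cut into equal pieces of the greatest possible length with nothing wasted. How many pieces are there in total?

Piece length = gcd(2668, 2204, 754).
2668 = 2^2 × 23 × 29
2204 = 2^2 × 19 × 29
754 = 2 × 13 × 29
gcd(2668, 2204, 754) = 2 × 29 = 58.
Total pieces = 2668/58 + 2204/58 + 754/58 = 46 + 38 + 13 = 97.

97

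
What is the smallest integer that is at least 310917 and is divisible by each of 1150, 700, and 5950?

The integer must be a common multiple of 1150, 700, and 5950, so a multiple of their LCM.
1150 = 2 × 5^2 × 23
700 = 2^2 × 5^2 × 7
5950 = 2 × 5^2 × 7 × 17
LCM(1150, 700, 5950) = 2^2 × 5^2 × 7 × 17 × 23 = 273700.
Smallest multiple of 273700 that is ≥ 310917: ⌈310917/273700⌉ × 273700 = 2 × 273700 = 547400.

547400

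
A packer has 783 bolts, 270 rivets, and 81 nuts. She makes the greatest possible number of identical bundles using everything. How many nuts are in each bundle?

Number of bundles = gcd(783, 270, 81).
783 = 3^3 × 29
270 = 2 × 3^3 × 5
81 = 3^4
gcd(783, 270, 81) = 3^3 = 27.
nuts per bundle = 81 / 27 = 3.

3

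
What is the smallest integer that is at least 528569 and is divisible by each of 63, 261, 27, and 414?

The integer must be a common multiple of 63, 261, 27, and 414, so a multiple of their LCM.
63 = 3^2 × 7
261 = 3^2 × 29
27 = 3^3
414 = 2 × 3^2 × 23
LCM(63, 261, 27, 414) = 2 × 3^3 × 7 × 23 × 29 = 252126.
Smallest multiple of 252126 that is ≥ 528569: ⌈528569/252126⌉ × 252126 = 3 × 252126 = 756378.

756378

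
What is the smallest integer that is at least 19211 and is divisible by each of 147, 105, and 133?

27930

The integer must be a common multiple of 147, 105, and 133, so a multiple of their LCM.
147 = 3 × 7^2
105 = 3 × 5 × 7
133 = 7 × 19
LCM(147, 105, 133) = 3 × 5 × 7^2 × 19 = 13965.
Smallest multiple of 13965 that is ≥ 19211: ⌈19211/13965⌉ × 13965 = 2 × 13965 = 27930.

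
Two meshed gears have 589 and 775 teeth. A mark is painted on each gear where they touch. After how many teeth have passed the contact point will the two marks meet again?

We need the least common multiple of the intervals.
589 = 19 × 31
775 = 5^2 × 31
LCM(589, 775) = 5^2 × 19 × 31 = 14725.

14725 teeth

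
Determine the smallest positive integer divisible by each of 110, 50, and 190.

110 = 2 × 5 × 11
50 = 2 × 5^2
190 = 2 × 5 × 19
LCM(110, 50, 190) = 2 × 5^2 × 11 × 19 = 10450.

10450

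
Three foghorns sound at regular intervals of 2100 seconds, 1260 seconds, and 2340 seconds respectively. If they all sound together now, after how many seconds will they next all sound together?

81900 seconds

They coincide at every common multiple of the periods; the first is the LCM.
2100 = 2^2 × 3 × 5^2 × 7
1260 = 2^2 × 3^2 × 5 × 7
2340 = 2^2 × 3^2 × 5 × 13
LCM(2100, 1260, 2340) = 2^2 × 3^2 × 5^2 × 7 × 13 = 81900.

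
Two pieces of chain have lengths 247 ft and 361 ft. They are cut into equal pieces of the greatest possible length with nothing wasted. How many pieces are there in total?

32

Piece length = gcd(247, 361).
247 = 13 × 19
361 = 19^2
gcd(247, 361) = 19.
Total pieces = 247/19 + 361/19 = 13 + 19 = 32.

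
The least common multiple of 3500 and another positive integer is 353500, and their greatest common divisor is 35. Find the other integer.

3535

gcd × lcm = product of the two integers, so the other integer is (35 × 353500) / 3500 = 3535.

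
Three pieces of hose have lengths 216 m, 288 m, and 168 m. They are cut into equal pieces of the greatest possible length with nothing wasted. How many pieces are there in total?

Piece length = gcd(216, 288, 168).
216 = 2^3 × 3^3
288 = 2^5 × 3^2
168 = 2^3 × 3 × 7
gcd(216, 288, 168) = 2^3 × 3 = 24.
Total pieces = 216/24 + 288/24 + 168/24 = 9 + 12 + 7 = 28.

28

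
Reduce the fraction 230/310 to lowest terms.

230 = 2 × 5 × 23
310 = 2 × 5 × 31
gcd(230, 310) = 2 × 5 = 10.
Divide numerator and denominator by 10: 230/310 = 23/31.

23/31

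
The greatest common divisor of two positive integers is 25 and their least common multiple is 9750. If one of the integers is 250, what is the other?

For two integers, gcd × lcm = product, so the other is (25 × 9750) / 250 = 243750 / 250 = 975.

975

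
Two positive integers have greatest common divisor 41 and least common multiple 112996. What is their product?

4632836

For any two positive integers, gcd × lcm = product = 41 × 112996 = 4632836.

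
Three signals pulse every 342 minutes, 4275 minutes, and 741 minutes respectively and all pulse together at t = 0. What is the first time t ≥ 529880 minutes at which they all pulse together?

555750 minutes

Joint pulses occur at multiples of LCM(342, 4275, 741).
342 = 2 × 3^2 × 19
4275 = 3^2 × 5^2 × 19
741 = 3 × 13 × 19
LCM(342, 4275, 741) = 2 × 3^2 × 5^2 × 13 × 19 = 111150.
Smallest multiple of 111150 that is ≥ 529880: ⌈529880/111150⌉ × 111150 = 5 × 111150 = 555750.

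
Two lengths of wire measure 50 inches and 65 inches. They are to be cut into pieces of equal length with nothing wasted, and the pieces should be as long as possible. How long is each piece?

5 inches

The greatest length dividing all of 50 and 65 is their gcd.
50 = 2 × 5^2
65 = 5 × 13
gcd(50, 65) = 5.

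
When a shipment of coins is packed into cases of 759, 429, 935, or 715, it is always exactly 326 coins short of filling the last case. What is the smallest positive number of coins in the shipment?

Being 326 short of a full case of size k means N ≡ −326 (mod k), i.e. N + 326 is a multiple of each size.
759 = 3 × 11 × 23
429 = 3 × 11 × 13
935 = 5 × 11 × 17
715 = 5 × 11 × 13
LCM(759, 429, 935, 715) = 3 × 5 × 11 × 13 × 17 × 23 = 838695.
Smallest positive N is 838695 − 326 = 838369.

838369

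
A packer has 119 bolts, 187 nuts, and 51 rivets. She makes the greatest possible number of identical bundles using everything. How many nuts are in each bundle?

Number of bundles = gcd(119, 187, 51).
119 = 7 × 17
187 = 11 × 17
51 = 3 × 17
gcd(119, 187, 51) = 17.
nuts per bundle = 187 / 17 = 11.

11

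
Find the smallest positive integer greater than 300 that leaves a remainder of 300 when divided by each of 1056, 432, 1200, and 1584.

N − 300 must be a common multiple of 1056, 432, 1200, and 1584.
1056 = 2^5 × 3 × 11
432 = 2^4 × 3^3
1200 = 2^4 × 3 × 5^2
1584 = 2^4 × 3^2 × 11
LCM(1056, 432, 1200, 1584) = 2^5 × 3^3 × 5^2 × 11 = 237600.
Smallest N > 300 is LCM + 300 = 237600 + 300 = 237900.

237900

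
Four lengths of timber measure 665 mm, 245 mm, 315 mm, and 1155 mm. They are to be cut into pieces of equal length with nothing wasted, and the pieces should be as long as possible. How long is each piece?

Each piece length must divide every original length, so the longest possible is gcd(665, 245, 315, 1155).
665 = 5 × 7 × 19
245 = 5 × 7^2
315 = 3^2 × 5 × 7
1155 = 3 × 5 × 7 × 11
gcd(665, 245, 315, 1155) = 5 × 7 = 35.

35 mm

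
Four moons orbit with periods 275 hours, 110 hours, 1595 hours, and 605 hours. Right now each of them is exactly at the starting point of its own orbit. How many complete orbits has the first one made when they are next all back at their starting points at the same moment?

All finish a whole number of cycles simultaneously at t = LCM of the periods.
275 = 5^2 × 11
110 = 2 × 5 × 11
1595 = 5 × 11 × 29
605 = 5 × 11^2
LCM(275, 110, 1595, 605) = 2 × 5^2 × 11^2 × 29 = 175450.
Orbits for period 275: 175450 / 275 = 638.

638 orbits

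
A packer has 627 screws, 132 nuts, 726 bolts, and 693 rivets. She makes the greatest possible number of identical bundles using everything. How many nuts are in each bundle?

Number of bundles = gcd(627, 132, 726, 693).
627 = 3 × 11 × 19
132 = 2^2 × 3 × 11
726 = 2 × 3 × 11^2
693 = 3^2 × 7 × 11
gcd(627, 132, 726, 693) = 3 × 11 = 33.
nuts per bundle = 132 / 33 = 4.

4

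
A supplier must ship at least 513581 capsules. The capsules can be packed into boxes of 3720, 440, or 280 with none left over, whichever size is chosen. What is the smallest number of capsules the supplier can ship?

572880

The number of capsules must be a common multiple of 3720, 440, and 280, so a multiple of their LCM.
3720 = 2^3 × 3 × 5 × 31
440 = 2^3 × 5 × 11
280 = 2^3 × 5 × 7
LCM(3720, 440, 280) = 2^3 × 3 × 5 × 7 × 11 × 31 = 286440.
Smallest multiple of 286440 that is ≥ 513581: ⌈513581/286440⌉ × 286440 = 2 × 286440 = 572880.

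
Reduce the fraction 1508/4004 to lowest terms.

1508 = 2^2 × 13 × 29
4004 = 2^2 × 7 × 11 × 13
gcd(1508, 4004) = 2^2 × 13 = 52.
Divide numerator and denominator by 52: 1508/4004 = 29/77.

29/77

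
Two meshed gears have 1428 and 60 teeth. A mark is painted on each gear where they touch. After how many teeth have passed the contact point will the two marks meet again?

We need the least common multiple of the intervals.
1428 = 2^2 × 3 × 7 × 17
60 = 2^2 × 3 × 5
LCM(1428, 60) = 2^2 × 3 × 5 × 7 × 17 = 7140.

7140 teeth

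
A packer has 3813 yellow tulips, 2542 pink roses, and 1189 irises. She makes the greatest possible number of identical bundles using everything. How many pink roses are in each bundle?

Number of bundles = gcd(3813, 2542, 1189).
3813 = 3 × 31 × 41
2542 = 2 × 31 × 41
1189 = 29 × 41
gcd(3813, 2542, 1189) = 41.
pink roses per bundle = 2542 / 41 = 62.

62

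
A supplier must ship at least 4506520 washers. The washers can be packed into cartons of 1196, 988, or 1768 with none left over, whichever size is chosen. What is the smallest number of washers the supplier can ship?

4635696

The number of washers must be a common multiple of 1196, 988, and 1768, so a multiple of their LCM.
1196 = 2^2 × 13 × 23
988 = 2^2 × 13 × 19
1768 = 2^3 × 13 × 17
LCM(1196, 988, 1768) = 2^3 × 13 × 17 × 19 × 23 = 772616.
Smallest multiple of 772616 that is ≥ 4506520: ⌈4506520/772616⌉ × 772616 = 6 × 772616 = 4635696.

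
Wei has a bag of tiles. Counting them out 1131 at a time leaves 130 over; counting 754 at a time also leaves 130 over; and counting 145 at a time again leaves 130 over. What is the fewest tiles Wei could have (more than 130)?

11440

N − 130 must be a common multiple of 1131, 754, and 145.
1131 = 3 × 13 × 29
754 = 2 × 13 × 29
145 = 5 × 29
LCM(1131, 754, 145) = 2 × 3 × 5 × 13 × 29 = 11310.
Smallest N > 130 is LCM + 130 = 11310 + 130 = 11440.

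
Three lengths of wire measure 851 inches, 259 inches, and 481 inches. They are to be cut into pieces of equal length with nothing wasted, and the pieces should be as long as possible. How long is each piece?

The greatest length dividing all of 851, 259, and 481 is their gcd.
851 = 23 × 37
259 = 7 × 37
481 = 13 × 37
gcd(851, 259, 481) = 37.

37 inches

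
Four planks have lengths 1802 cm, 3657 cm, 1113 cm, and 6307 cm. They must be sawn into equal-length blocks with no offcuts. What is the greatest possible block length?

The block length must divide every plank, so the greatest is gcd(1802, 3657, 1113, 6307).
1802 = 2 × 17 × 53
3657 = 3 × 23 × 53
1113 = 3 × 7 × 53
6307 = 7 × 17 × 53
gcd(1802, 3657, 1113, 6307) = 53.

53 cm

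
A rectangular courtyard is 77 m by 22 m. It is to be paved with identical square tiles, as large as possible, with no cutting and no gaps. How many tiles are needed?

Tile side = gcd(77, 22).
77 = 7 × 11
22 = 2 × 11
gcd(77, 22) = 11.
Tiles: (77/11) × (22/11) = 7 × 2 = 14.

14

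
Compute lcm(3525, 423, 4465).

200925

3525 = 3 × 5^2 × 47
423 = 3^2 × 47
4465 = 5 × 19 × 47
LCM(3525, 423, 4465) = 3^2 × 5^2 × 19 × 47 = 200925.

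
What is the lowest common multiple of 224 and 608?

4256

224 = 2^5 × 7
608 = 2^5 × 19
LCM(224, 608) = 2^5 × 7 × 19 = 4256.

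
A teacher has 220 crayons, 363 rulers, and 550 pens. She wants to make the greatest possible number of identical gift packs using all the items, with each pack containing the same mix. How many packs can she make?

The pack count must divide each quantity, so the greatest is gcd(220, 363, 550).
220 = 2^2 × 5 × 11
363 = 3 × 11^2
550 = 2 × 5^2 × 11
gcd(220, 363, 550) = 11.

11 packs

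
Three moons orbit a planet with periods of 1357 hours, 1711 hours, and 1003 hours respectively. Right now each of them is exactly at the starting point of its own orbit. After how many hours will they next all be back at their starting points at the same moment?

We need the least common multiple of the intervals.
1357 = 23 × 59
1711 = 29 × 59
1003 = 17 × 59
LCM(1357, 1711, 1003) = 17 × 23 × 29 × 59 = 669001.

669001 hours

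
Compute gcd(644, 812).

28

644 = 2^2 × 7 × 23
812 = 2^2 × 7 × 29
gcd(644, 812) = 2^2 × 7 = 28.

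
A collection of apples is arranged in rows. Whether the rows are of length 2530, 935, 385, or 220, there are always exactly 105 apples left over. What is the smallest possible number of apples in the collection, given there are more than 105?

602245

N − 105 must be a common multiple of 2530, 935, 385, and 220.
2530 = 2 × 5 × 11 × 23
935 = 5 × 11 × 17
385 = 5 × 7 × 11
220 = 2^2 × 5 × 11
LCM(2530, 935, 385, 220) = 2^2 × 5 × 7 × 11 × 17 × 23 = 602140.
Smallest N > 105 is LCM + 105 = 602140 + 105 = 602245.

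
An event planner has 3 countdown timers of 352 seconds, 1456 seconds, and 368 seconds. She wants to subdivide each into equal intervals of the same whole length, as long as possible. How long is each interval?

16 seconds

The interval must divide each timer length; the longest such is the gcd.
352 = 2^5 × 11
1456 = 2^4 × 7 × 13
368 = 2^4 × 23
gcd(352, 1456, 368) = 2^4 = 16.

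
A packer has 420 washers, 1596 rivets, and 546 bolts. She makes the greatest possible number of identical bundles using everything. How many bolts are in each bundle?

Number of bundles = gcd(420, 1596, 546).
420 = 2^2 × 3 × 5 × 7
1596 = 2^2 × 3 × 7 × 19
546 = 2 × 3 × 7 × 13
gcd(420, 1596, 546) = 2 × 3 × 7 = 42.
bolts per bundle = 546 / 42 = 13.

13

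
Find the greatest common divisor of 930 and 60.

930 = 2 × 3 × 5 × 31
60 = 2^2 × 3 × 5
gcd(930, 60) = 2 × 3 × 5 = 30.

30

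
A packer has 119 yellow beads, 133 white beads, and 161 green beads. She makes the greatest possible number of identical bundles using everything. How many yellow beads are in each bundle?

17

Number of bundles = gcd(119, 133, 161).
119 = 7 × 17
133 = 7 × 19
161 = 7 × 23
gcd(119, 133, 161) = 7.
yellow beads per bundle = 119 / 7 = 17.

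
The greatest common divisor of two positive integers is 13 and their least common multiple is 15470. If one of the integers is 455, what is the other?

442

For two integers, gcd × lcm = product, so the other is (13 × 15470) / 455 = 201110 / 455 = 442.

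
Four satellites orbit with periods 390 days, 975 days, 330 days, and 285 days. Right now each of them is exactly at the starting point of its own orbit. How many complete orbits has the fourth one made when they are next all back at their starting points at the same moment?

1430 orbits

All finish a whole number of cycles simultaneously at t = LCM of the periods.
390 = 2 × 3 × 5 × 13
975 = 3 × 5^2 × 13
330 = 2 × 3 × 5 × 11
285 = 3 × 5 × 19
LCM(390, 975, 330, 285) = 2 × 3 × 5^2 × 11 × 13 × 19 = 407550.
Orbits for period 285: 407550 / 285 = 1430.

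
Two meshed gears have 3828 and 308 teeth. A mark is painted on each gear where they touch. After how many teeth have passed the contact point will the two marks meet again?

We need the least common multiple of the intervals.
3828 = 2^2 × 3 × 11 × 29
308 = 2^2 × 7 × 11
LCM(3828, 308) = 2^2 × 3 × 7 × 11 × 29 = 26796.

26796 teeth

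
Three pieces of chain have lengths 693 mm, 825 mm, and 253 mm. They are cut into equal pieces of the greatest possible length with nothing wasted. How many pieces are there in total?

Piece length = gcd(693, 825, 253).
693 = 3^2 × 7 × 11
825 = 3 × 5^2 × 11
253 = 11 × 23
gcd(693, 825, 253) = 11.
Total pieces = 693/11 + 825/11 + 253/11 = 63 + 75 + 23 = 161.

161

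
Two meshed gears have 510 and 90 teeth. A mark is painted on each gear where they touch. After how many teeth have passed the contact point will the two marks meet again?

1530 teeth

We need the least common multiple of the intervals.
510 = 2 × 3 × 5 × 17
90 = 2 × 3^2 × 5
LCM(510, 90) = 2 × 3^2 × 5 × 17 = 1530.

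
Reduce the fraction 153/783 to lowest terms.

17/87

153 = 3^2 × 17
783 = 3^3 × 29
gcd(153, 783) = 3^2 = 9.
Divide numerator and denominator by 9: 153/783 = 17/87.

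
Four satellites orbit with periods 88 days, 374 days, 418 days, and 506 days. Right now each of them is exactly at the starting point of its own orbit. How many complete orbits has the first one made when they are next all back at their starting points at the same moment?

The first common completion time is the LCM of the periods.
88 = 2^3 × 11
374 = 2 × 11 × 17
418 = 2 × 11 × 19
506 = 2 × 11 × 23
LCM(88, 374, 418, 506) = 2^3 × 11 × 17 × 19 × 23 = 653752.
Orbits for period 88: 653752 / 88 = 7429.

7429 orbits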